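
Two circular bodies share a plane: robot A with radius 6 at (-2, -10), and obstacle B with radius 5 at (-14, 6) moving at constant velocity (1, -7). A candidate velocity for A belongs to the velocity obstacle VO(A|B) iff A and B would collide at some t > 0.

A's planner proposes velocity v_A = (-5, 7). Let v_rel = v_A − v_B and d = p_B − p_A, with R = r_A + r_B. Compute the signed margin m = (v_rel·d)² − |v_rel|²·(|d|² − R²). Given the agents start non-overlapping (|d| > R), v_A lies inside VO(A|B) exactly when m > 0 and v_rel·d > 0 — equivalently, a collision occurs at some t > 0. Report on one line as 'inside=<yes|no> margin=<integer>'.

d = (-12, 16),  |d|² = 400;  R = 6+5 = 11,  c = 400−11² = 279
v_rel = (-6, 14),  |v_rel|² = 232;  v_rel·d = (-6)·(-12) + (14)·(16) = 296
232·t² − 592·t + 279 = 0  ⇒  m = 296² − 232·279 = 22888
m = 22888 > 0,  v_rel·d = 296 > 0  ⇒  inside

inside=yes margin=22888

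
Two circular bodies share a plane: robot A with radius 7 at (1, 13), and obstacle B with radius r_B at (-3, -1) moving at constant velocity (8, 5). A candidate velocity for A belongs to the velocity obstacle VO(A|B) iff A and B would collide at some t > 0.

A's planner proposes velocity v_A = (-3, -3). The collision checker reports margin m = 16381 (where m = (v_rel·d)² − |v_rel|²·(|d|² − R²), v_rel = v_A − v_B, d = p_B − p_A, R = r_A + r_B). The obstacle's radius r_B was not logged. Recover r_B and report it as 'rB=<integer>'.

m = 16381
d = (-4, -14);  v_rel = (-11, -8),  |v_rel|² = 185
v_rel×d = (-11)·(-14) − (-8)·(-4) = 122
since m = R²·185 − 122²:  R² = (14884 + 16381) / 185 = 169
R = √169 = 13  ⇒  r_B = 13 − 7 = 6

rB=6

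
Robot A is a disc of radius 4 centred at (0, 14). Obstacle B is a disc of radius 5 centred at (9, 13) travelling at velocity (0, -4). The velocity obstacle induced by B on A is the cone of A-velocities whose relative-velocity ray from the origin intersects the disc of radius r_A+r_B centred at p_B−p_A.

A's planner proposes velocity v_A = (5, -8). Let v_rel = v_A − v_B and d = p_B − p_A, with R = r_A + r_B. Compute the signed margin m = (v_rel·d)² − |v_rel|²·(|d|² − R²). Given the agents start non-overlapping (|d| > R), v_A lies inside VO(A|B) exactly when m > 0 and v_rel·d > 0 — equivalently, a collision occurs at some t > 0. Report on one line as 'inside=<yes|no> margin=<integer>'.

d = (9, -1),  |d|² = 82;  R = 4+5 = 9,  c = 82−9² = 1
v_rel = (5, -4),  |v_rel|² = 41;  v_rel·d = (5)·(9) + (-4)·(-1) = 49
41·t² − 98·t + 1 = 0  ⇒  m = 49² − 41·1 = 2360
m = 2360 > 0,  v_rel·d = 49 > 0  ⇒  inside

inside=yes margin=2360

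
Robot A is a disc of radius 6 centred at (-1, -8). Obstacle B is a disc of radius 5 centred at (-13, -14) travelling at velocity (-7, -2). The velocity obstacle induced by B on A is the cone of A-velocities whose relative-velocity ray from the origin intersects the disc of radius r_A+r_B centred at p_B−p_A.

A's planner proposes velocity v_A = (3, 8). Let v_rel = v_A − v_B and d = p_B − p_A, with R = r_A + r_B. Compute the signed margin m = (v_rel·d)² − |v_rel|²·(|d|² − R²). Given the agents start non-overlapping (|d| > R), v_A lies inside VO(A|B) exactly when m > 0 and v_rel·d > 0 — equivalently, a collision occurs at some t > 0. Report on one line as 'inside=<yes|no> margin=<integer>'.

d = (-12, -6),  |d|² = 180;  R = 6+5 = 11,  c = 180−11² = 59
v_rel = (10, 10),  |v_rel|² = 200;  v_rel·d = (10)·(-12) + (10)·(-6) = -180
200·t² + 360·t + 59 = 0  ⇒  m = (-180)² − 200·59 = 20600
m = 20600 > 0,  v_rel·d = -180 < 0  ⇒  outside

inside=no margin=20600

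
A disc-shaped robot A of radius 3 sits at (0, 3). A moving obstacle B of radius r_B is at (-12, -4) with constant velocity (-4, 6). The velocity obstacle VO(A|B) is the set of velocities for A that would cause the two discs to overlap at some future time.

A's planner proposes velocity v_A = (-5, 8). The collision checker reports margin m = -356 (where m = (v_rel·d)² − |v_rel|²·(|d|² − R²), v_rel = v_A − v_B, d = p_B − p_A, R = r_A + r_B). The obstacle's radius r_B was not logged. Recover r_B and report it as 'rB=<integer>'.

m = -356
d = (-12, -7);  v_rel = (-1, 2),  |v_rel|² = 5
v_rel×d = (-1)·(-7) − (2)·(-12) = 31
since m = R²·5 − 31²:  R² = (961 + -356) / 5 = 121
R = √121 = 11  ⇒  r_B = 11 − 3 = 8

rB=8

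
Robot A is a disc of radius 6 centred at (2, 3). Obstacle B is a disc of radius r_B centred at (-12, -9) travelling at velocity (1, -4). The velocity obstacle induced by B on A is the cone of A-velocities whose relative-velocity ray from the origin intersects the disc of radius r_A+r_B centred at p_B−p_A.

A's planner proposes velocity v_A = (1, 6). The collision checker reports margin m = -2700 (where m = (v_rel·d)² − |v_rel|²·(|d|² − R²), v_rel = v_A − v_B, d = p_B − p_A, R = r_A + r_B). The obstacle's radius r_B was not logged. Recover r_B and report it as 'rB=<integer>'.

m = -2700
d = (-14, -12);  v_rel = (0, 10),  |v_rel|² = 100
v_rel×d = (0)·(-12) − (10)·(-14) = 140
since m = R²·100 − 140²:  R² = (19600 + -2700) / 100 = 169
R = √169 = 13  ⇒  r_B = 13 − 6 = 7

rB=7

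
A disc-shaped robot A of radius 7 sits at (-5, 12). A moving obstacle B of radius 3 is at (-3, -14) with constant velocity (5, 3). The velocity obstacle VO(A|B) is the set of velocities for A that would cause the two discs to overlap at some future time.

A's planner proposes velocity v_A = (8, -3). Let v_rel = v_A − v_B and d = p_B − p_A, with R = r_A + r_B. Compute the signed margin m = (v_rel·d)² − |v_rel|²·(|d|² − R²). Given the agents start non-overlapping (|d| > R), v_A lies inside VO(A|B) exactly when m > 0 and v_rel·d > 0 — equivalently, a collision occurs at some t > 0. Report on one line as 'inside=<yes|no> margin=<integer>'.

d = (2, -26),  |d|² = 680;  R = 7+3 = 10,  c = 680−10² = 580
v_rel = (3, -6),  |v_rel|² = 45;  v_rel·d = (3)·(2) + (-6)·(-26) = 162
45·t² − 324·t + 580 = 0  ⇒  m = 162² − 45·580 = 144
m = 144 > 0,  v_rel·d = 162 > 0  ⇒  inside

inside=yes margin=144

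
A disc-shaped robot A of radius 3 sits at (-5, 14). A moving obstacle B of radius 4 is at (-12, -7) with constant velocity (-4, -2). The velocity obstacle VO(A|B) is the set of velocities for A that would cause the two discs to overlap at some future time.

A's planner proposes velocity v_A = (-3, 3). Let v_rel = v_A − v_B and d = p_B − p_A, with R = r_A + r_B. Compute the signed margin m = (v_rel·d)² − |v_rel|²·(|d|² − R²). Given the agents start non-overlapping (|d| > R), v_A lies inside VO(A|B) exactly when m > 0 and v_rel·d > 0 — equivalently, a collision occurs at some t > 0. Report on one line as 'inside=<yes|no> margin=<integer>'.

d = (-7, -21),  |d|² = 490;  R = 3+4 = 7,  c = 490−7² = 441
v_rel = (1, 5),  |v_rel|² = 26;  v_rel·d = (1)·(-7) + (5)·(-21) = -112
26·t² + 224·t + 441 = 0  ⇒  m = (-112)² − 26·441 = 1078
m = 1078 > 0,  v_rel·d = -112 < 0  ⇒  outside

inside=no margin=1078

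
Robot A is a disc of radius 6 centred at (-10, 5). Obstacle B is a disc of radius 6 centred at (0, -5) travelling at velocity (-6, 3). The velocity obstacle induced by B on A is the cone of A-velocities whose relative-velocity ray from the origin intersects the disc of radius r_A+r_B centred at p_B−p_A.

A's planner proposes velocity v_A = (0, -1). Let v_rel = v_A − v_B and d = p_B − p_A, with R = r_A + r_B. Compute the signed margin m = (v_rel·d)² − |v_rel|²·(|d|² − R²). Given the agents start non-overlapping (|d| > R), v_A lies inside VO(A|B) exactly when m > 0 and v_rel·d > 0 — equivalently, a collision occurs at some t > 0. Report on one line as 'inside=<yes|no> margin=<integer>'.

d = (10, -10),  |d|² = 200;  R = 6+6 = 12,  c = 200−12² = 56
v_rel = (6, -4),  |v_rel|² = 52;  v_rel·d = (6)·(10) + (-4)·(-10) = 100
52·t² − 200·t + 56 = 0  ⇒  m = 100² − 52·56 = 7088
m = 7088 > 0,  v_rel·d = 100 > 0  ⇒  inside

inside=yes margin=7088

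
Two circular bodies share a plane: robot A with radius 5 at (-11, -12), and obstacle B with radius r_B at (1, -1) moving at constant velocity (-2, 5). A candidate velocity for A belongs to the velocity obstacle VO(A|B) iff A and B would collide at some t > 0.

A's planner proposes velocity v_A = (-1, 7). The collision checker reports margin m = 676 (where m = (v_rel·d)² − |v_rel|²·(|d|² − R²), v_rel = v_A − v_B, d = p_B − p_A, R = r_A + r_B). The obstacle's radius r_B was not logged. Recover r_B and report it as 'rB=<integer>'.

m = 676
d = (12, 11);  v_rel = (1, 2),  |v_rel|² = 5
v_rel×d = (1)·(11) − (2)·(12) = -13
since m = R²·5 − (-13)²:  R² = (169 + 676) / 5 = 169
R = √169 = 13  ⇒  r_B = 13 − 5 = 8

rB=8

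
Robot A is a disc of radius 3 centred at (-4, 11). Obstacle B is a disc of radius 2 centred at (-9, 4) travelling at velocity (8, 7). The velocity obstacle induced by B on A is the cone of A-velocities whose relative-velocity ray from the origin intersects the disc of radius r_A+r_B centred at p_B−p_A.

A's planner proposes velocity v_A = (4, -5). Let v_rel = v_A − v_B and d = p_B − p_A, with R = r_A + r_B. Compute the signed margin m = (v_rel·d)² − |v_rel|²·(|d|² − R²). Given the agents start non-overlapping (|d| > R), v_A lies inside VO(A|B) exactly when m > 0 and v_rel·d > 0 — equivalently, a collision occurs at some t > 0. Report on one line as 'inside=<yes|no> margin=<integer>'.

d = (-5, -7),  |d|² = 74;  R = 3+2 = 5,  c = 74−5² = 49
v_rel = (-4, -12),  |v_rel|² = 160;  v_rel·d = (-4)·(-5) + (-12)·(-7) = 104
160·t² − 208·t + 49 = 0  ⇒  m = 104² − 160·49 = 2976
m = 2976 > 0,  v_rel·d = 104 > 0  ⇒  inside

inside=yes margin=2976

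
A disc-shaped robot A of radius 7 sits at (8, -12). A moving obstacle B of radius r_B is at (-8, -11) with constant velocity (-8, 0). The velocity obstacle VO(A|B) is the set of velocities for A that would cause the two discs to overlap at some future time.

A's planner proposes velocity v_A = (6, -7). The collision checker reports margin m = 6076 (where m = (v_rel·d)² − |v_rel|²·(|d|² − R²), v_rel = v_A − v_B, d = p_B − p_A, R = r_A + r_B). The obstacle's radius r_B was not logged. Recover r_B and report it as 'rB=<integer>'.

m = 6076
d = (-16, 1);  v_rel = (14, -7),  |v_rel|² = 245
v_rel×d = (14)·(1) − (-7)·(-16) = -98
since m = R²·245 − (-98)²:  R² = (9604 + 6076) / 245 = 64
R = √64 = 8  ⇒  r_B = 8 − 7 = 1

rB=1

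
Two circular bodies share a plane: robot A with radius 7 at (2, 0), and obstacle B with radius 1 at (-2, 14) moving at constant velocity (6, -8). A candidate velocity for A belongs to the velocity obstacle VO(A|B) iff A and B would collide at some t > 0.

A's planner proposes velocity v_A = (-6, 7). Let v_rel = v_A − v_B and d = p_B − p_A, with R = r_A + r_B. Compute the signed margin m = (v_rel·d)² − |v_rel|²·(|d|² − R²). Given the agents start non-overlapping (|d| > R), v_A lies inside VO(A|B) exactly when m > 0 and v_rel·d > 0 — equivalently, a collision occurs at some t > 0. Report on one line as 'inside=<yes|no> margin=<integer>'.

d = (-4, 14),  |d|² = 212;  R = 7+1 = 8,  c = 212−8² = 148
v_rel = (-12, 15),  |v_rel|² = 369;  v_rel·d = (-12)·(-4) + (15)·(14) = 258
369·t² − 516·t + 148 = 0  ⇒  m = 258² − 369·148 = 11952
m = 11952 > 0,  v_rel·d = 258 > 0  ⇒  inside

inside=yes margin=11952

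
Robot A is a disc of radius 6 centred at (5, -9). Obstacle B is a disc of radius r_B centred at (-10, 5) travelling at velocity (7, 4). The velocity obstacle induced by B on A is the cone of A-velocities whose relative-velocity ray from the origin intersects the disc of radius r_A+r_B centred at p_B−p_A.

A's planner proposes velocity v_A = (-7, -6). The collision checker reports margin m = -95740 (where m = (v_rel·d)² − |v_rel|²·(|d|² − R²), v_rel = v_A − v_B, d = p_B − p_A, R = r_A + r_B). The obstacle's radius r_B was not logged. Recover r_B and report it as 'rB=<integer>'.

m = -95740
d = (-15, 14);  v_rel = (-14, -10),  |v_rel|² = 296
v_rel×d = (-14)·(14) − (-10)·(-15) = -346
since m = R²·296 − (-346)²:  R² = (119716 + -95740) / 296 = 81
R = √81 = 9  ⇒  r_B = 9 − 6 = 3

rB=3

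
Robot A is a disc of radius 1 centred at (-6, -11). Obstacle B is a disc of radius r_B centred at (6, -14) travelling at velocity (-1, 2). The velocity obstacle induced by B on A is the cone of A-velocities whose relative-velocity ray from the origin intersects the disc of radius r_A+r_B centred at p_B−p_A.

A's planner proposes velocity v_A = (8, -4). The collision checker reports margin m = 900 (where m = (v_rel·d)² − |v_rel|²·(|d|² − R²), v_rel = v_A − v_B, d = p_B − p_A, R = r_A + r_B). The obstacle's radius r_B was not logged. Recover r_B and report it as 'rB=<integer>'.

m = 900
d = (12, -3);  v_rel = (9, -6),  |v_rel|² = 117
v_rel×d = (9)·(-3) − (-6)·(12) = 45
since m = R²·117 − 45²:  R² = (2025 + 900) / 117 = 25
R = √25 = 5  ⇒  r_B = 5 − 1 = 4

rB=4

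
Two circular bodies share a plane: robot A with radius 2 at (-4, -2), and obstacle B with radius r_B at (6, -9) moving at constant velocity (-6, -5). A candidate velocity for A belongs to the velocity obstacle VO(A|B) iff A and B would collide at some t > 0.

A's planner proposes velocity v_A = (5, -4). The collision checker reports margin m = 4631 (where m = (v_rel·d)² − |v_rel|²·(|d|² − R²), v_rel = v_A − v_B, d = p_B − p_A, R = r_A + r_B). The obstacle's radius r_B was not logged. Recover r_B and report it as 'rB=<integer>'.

m = 4631
d = (10, -7);  v_rel = (11, 1),  |v_rel|² = 122
v_rel×d = (11)·(-7) − (1)·(10) = -87
since m = R²·122 − (-87)²:  R² = (7569 + 4631) / 122 = 100
R = √100 = 10  ⇒  r_B = 10 − 2 = 8

rB=8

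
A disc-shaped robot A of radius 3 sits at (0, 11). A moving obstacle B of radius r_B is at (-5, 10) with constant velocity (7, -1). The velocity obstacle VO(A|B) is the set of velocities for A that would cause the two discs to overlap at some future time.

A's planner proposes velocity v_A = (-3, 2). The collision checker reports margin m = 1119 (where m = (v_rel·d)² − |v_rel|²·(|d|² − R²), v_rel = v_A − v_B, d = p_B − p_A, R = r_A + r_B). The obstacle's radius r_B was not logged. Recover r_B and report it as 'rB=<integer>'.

m = 1119
d = (-5, -1);  v_rel = (-10, 3),  |v_rel|² = 109
v_rel×d = (-10)·(-1) − (3)·(-5) = 25
since m = R²·109 − 25²:  R² = (625 + 1119) / 109 = 16
R = √16 = 4  ⇒  r_B = 4 − 3 = 1

rB=1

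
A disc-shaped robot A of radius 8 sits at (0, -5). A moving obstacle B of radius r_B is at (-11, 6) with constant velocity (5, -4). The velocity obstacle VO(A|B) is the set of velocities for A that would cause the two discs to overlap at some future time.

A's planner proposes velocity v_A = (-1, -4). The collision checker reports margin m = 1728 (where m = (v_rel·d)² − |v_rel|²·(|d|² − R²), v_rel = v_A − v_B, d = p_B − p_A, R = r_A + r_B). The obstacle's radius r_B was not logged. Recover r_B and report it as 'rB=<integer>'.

m = 1728
d = (-11, 11);  v_rel = (-6, 0),  |v_rel|² = 36
v_rel×d = (-6)·(11) − (0)·(-11) = -66
since m = R²·36 − (-66)²:  R² = (4356 + 1728) / 36 = 169
R = √169 = 13  ⇒  r_B = 13 − 8 = 5

rB=5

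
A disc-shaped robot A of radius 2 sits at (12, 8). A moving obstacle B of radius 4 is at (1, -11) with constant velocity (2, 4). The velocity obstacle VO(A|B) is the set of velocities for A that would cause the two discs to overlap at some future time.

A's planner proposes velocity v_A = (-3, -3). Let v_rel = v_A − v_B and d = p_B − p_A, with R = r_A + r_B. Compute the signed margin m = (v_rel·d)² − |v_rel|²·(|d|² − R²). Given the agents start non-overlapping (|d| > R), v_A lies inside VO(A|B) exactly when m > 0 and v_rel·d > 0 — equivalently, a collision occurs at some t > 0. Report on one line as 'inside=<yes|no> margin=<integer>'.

d = (-11, -19),  |d|² = 482;  R = 2+4 = 6,  c = 482−6² = 446
v_rel = (-5, -7),  |v_rel|² = 74;  v_rel·d = (-5)·(-11) + (-7)·(-19) = 188
74·t² − 376·t + 446 = 0  ⇒  m = 188² − 74·446 = 2340
m = 2340 > 0,  v_rel·d = 188 > 0  ⇒  inside

inside=yes margin=2340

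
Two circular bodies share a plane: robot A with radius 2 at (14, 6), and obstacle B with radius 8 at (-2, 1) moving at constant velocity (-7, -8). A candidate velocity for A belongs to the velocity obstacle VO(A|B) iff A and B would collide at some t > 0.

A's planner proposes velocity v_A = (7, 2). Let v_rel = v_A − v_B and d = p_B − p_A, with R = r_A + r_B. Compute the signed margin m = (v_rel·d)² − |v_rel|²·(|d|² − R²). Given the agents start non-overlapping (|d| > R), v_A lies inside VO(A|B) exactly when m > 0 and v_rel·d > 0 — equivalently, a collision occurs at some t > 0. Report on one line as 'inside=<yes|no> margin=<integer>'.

d = (-16, -5),  |d|² = 281;  R = 2+8 = 10,  c = 281−10² = 181
v_rel = (14, 10),  |v_rel|² = 296;  v_rel·d = (14)·(-16) + (10)·(-5) = -274
296·t² + 548·t + 181 = 0  ⇒  m = (-274)² − 296·181 = 21500
m = 21500 > 0,  v_rel·d = -274 < 0  ⇒  outside

inside=no margin=21500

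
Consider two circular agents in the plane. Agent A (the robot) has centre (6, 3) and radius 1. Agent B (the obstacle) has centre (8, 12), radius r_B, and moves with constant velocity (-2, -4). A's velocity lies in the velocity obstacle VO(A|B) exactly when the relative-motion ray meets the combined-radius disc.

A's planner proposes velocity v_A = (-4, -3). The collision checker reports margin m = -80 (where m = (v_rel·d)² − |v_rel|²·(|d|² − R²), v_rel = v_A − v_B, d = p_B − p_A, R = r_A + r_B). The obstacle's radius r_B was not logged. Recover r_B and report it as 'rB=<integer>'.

m = -80
d = (2, 9);  v_rel = (-2, 1),  |v_rel|² = 5
v_rel×d = (-2)·(9) − (1)·(2) = -20
since m = R²·5 − (-20)²:  R² = (400 + -80) / 5 = 64
R = √64 = 8  ⇒  r_B = 8 − 1 = 7

rB=7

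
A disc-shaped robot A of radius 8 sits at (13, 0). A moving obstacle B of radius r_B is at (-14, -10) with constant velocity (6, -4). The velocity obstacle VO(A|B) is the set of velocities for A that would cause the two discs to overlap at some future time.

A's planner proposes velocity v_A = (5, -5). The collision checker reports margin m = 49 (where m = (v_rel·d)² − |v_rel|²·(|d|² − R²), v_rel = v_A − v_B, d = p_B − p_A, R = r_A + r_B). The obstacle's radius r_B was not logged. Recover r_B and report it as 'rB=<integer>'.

m = 49
d = (-27, -10);  v_rel = (-1, -1),  |v_rel|² = 2
v_rel×d = (-1)·(-10) − (-1)·(-27) = -17
since m = R²·2 − (-17)²:  R² = (289 + 49) / 2 = 169
R = √169 = 13  ⇒  r_B = 13 − 8 = 5

rB=5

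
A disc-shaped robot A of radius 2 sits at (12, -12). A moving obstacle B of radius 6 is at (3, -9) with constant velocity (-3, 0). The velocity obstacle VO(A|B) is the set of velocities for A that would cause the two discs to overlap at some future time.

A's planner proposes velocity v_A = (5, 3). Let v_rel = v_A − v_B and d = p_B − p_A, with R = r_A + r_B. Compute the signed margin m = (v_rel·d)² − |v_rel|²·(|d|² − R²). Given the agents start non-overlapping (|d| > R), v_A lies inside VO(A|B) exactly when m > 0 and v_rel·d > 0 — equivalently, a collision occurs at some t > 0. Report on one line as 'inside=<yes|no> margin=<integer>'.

d = (-9, 3),  |d|² = 90;  R = 2+6 = 8,  c = 90−8² = 26
v_rel = (8, 3),  |v_rel|² = 73;  v_rel·d = (8)·(-9) + (3)·(3) = -63
73·t² + 126·t + 26 = 0  ⇒  m = (-63)² − 73·26 = 2071
m = 2071 > 0,  v_rel·d = -63 < 0  ⇒  outside

inside=no margin=2071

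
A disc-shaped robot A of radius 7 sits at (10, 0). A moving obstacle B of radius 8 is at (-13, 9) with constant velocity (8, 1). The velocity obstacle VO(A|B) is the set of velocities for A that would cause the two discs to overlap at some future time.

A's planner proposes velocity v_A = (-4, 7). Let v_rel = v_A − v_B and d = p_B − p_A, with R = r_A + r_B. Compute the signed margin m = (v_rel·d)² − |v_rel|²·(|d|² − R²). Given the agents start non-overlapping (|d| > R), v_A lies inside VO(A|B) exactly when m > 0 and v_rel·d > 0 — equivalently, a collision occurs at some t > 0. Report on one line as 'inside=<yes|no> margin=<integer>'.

d = (-23, 9),  |d|² = 610;  R = 7+8 = 15,  c = 610−15² = 385
v_rel = (-12, 6),  |v_rel|² = 180;  v_rel·d = (-12)·(-23) + (6)·(9) = 330
180·t² − 660·t + 385 = 0  ⇒  m = 330² − 180·385 = 39600
m = 39600 > 0,  v_rel·d = 330 > 0  ⇒  inside

inside=yes margin=39600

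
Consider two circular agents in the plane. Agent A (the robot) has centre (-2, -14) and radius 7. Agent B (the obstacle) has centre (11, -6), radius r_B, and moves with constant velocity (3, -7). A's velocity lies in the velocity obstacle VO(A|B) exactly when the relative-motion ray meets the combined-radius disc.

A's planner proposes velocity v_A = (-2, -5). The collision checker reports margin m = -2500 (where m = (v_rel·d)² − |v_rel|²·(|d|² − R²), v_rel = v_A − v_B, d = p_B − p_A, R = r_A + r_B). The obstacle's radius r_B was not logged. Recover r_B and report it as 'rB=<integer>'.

m = -2500
d = (13, 8);  v_rel = (-5, 2),  |v_rel|² = 29
v_rel×d = (-5)·(8) − (2)·(13) = -66
since m = R²·29 − (-66)²:  R² = (4356 + -2500) / 29 = 64
R = √64 = 8  ⇒  r_B = 8 − 7 = 1

rB=1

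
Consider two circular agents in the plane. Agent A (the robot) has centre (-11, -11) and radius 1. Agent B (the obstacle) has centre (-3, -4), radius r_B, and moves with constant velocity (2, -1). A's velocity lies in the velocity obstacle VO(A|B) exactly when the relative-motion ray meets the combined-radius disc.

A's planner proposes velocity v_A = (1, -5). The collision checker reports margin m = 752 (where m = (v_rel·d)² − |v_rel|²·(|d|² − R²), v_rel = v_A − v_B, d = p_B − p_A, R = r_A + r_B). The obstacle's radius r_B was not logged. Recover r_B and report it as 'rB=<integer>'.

m = 752
d = (8, 7);  v_rel = (-1, -4),  |v_rel|² = 17
v_rel×d = (-1)·(7) − (-4)·(8) = 25
since m = R²·17 − 25²:  R² = (625 + 752) / 17 = 81
R = √81 = 9  ⇒  r_B = 9 − 1 = 8

rB=8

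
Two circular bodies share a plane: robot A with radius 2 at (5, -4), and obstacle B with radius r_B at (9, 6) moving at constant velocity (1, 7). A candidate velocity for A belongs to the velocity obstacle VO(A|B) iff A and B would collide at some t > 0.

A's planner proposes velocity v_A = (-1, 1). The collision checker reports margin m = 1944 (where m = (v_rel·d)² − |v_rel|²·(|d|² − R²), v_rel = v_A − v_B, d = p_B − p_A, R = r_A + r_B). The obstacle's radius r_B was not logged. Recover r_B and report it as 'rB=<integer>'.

m = 1944
d = (4, 10);  v_rel = (-2, -6),  |v_rel|² = 40
v_rel×d = (-2)·(10) − (-6)·(4) = 4
since m = R²·40 − 4²:  R² = (16 + 1944) / 40 = 49
R = √49 = 7  ⇒  r_B = 7 − 2 = 5

rB=5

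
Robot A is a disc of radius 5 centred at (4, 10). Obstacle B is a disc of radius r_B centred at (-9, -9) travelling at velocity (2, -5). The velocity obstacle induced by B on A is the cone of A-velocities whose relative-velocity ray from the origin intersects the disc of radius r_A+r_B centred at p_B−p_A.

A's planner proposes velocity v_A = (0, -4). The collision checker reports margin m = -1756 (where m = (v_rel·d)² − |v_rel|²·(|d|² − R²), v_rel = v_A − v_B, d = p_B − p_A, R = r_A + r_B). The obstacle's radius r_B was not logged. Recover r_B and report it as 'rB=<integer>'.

m = -1756
d = (-13, -19);  v_rel = (-2, 1),  |v_rel|² = 5
v_rel×d = (-2)·(-19) − (1)·(-13) = 51
since m = R²·5 − 51²:  R² = (2601 + -1756) / 5 = 169
R = √169 = 13  ⇒  r_B = 13 − 5 = 8

rB=8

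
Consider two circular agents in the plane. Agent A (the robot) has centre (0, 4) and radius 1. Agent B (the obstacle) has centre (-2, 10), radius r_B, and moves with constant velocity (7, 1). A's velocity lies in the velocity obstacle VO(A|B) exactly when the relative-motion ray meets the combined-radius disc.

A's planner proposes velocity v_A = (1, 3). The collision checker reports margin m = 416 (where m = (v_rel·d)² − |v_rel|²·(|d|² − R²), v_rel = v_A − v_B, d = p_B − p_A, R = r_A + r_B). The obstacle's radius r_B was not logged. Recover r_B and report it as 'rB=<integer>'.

m = 416
d = (-2, 6);  v_rel = (-6, 2),  |v_rel|² = 40
v_rel×d = (-6)·(6) − (2)·(-2) = -32
since m = R²·40 − (-32)²:  R² = (1024 + 416) / 40 = 36
R = √36 = 6  ⇒  r_B = 6 − 1 = 5

rB=5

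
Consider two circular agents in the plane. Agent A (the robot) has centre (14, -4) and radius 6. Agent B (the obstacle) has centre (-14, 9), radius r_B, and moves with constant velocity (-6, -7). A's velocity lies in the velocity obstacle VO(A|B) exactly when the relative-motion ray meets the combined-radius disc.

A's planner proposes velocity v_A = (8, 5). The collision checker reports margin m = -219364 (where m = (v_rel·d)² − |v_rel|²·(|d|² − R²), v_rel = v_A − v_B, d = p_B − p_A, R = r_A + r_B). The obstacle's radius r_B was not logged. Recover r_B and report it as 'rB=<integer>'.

m = -219364
d = (-28, 13);  v_rel = (14, 12),  |v_rel|² = 340
v_rel×d = (14)·(13) − (12)·(-28) = 518
since m = R²·340 − 518²:  R² = (268324 + -219364) / 340 = 144
R = √144 = 12  ⇒  r_B = 12 − 6 = 6

rB=6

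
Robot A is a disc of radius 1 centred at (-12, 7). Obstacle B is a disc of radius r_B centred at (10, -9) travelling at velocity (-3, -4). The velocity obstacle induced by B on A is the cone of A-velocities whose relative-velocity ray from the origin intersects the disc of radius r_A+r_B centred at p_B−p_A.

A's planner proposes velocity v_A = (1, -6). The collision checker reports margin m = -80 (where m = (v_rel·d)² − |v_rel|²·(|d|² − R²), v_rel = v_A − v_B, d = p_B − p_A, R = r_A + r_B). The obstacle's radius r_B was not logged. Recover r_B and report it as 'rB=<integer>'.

m = -80
d = (22, -16);  v_rel = (4, -2),  |v_rel|² = 20
v_rel×d = (4)·(-16) − (-2)·(22) = -20
since m = R²·20 − (-20)²:  R² = (400 + -80) / 20 = 16
R = √16 = 4  ⇒  r_B = 4 − 1 = 3

rB=3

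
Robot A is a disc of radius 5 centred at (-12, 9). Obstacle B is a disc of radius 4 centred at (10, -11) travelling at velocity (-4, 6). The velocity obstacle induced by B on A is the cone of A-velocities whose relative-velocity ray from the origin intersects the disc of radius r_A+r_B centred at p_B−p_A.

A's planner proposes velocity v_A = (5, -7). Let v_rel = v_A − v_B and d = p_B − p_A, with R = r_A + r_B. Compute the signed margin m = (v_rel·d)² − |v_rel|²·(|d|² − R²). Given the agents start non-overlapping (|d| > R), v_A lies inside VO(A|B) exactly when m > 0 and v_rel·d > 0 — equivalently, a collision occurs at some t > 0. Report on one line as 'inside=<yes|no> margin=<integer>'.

d = (22, -20),  |d|² = 884;  R = 5+4 = 9,  c = 884−9² = 803
v_rel = (9, -13),  |v_rel|² = 250;  v_rel·d = (9)·(22) + (-13)·(-20) = 458
250·t² − 916·t + 803 = 0  ⇒  m = 458² − 250·803 = 9014
m = 9014 > 0,  v_rel·d = 458 > 0  ⇒  inside

inside=yes margin=9014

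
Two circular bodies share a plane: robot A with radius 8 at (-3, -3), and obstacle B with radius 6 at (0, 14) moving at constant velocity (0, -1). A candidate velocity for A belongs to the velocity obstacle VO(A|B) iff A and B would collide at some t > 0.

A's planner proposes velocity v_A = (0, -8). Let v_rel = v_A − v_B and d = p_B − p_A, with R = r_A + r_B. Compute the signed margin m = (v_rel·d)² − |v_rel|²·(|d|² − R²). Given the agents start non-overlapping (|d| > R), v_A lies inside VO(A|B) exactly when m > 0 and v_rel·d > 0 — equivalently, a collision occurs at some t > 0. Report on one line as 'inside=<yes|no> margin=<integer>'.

d = (3, 17),  |d|² = 298;  R = 8+6 = 14,  c = 298−14² = 102
v_rel = (0, -7),  |v_rel|² = 49;  v_rel·d = (0)·(3) + (-7)·(17) = -119
49·t² + 238·t + 102 = 0  ⇒  m = (-119)² − 49·102 = 9163
m = 9163 > 0,  v_rel·d = -119 < 0  ⇒  outside

inside=no margin=9163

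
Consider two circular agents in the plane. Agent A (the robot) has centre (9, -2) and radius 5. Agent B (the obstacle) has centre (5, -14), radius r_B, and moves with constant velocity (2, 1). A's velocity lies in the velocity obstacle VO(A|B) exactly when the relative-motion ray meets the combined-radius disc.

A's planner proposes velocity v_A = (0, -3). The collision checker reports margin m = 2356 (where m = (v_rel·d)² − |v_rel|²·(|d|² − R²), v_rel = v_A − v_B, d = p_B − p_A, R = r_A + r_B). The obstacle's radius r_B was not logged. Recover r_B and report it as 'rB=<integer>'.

m = 2356
d = (-4, -12);  v_rel = (-2, -4),  |v_rel|² = 20
v_rel×d = (-2)·(-12) − (-4)·(-4) = 8
since m = R²·20 − 8²:  R² = (64 + 2356) / 20 = 121
R = √121 = 11  ⇒  r_B = 11 − 5 = 6

rB=6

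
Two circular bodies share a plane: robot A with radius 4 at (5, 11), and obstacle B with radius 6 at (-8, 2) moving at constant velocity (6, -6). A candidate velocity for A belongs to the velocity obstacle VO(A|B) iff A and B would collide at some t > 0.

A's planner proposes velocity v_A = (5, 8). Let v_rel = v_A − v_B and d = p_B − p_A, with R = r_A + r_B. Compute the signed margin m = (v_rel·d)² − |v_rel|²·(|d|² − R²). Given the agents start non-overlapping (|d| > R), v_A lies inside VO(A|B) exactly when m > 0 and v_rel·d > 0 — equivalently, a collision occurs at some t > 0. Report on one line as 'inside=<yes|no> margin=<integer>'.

d = (-13, -9),  |d|² = 250;  R = 4+6 = 10,  c = 250−10² = 150
v_rel = (-1, 14),  |v_rel|² = 197;  v_rel·d = (-1)·(-13) + (14)·(-9) = -113
197·t² + 226·t + 150 = 0  ⇒  m = (-113)² − 197·150 = -16781
m = -16781 < 0,  v_rel·d = -113 < 0  ⇒  outside

inside=no margin=-16781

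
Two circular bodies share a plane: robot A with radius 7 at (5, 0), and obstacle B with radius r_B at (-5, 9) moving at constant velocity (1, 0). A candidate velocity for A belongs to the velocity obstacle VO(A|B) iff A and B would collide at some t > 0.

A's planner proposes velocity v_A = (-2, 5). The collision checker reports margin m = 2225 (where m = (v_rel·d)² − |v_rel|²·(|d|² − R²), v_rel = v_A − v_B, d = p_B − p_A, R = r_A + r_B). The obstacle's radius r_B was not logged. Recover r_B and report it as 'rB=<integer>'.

m = 2225
d = (-10, 9);  v_rel = (-3, 5),  |v_rel|² = 34
v_rel×d = (-3)·(9) − (5)·(-10) = 23
since m = R²·34 − 23²:  R² = (529 + 2225) / 34 = 81
R = √81 = 9  ⇒  r_B = 9 − 7 = 2

rB=2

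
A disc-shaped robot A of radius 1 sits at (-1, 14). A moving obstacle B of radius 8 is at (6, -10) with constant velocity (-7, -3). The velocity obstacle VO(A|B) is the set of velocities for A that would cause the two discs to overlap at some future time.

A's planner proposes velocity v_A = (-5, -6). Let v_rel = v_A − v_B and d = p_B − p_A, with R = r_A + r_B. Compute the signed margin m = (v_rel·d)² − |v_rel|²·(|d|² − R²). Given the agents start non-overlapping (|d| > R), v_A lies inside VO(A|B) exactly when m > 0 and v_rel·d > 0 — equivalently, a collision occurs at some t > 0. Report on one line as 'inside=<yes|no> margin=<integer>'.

d = (7, -24),  |d|² = 625;  R = 1+8 = 9,  c = 625−9² = 544
v_rel = (2, -3),  |v_rel|² = 13;  v_rel·d = (2)·(7) + (-3)·(-24) = 86
13·t² − 172·t + 544 = 0  ⇒  m = 86² − 13·544 = 324
m = 324 > 0,  v_rel·d = 86 > 0  ⇒  inside

inside=yes margin=324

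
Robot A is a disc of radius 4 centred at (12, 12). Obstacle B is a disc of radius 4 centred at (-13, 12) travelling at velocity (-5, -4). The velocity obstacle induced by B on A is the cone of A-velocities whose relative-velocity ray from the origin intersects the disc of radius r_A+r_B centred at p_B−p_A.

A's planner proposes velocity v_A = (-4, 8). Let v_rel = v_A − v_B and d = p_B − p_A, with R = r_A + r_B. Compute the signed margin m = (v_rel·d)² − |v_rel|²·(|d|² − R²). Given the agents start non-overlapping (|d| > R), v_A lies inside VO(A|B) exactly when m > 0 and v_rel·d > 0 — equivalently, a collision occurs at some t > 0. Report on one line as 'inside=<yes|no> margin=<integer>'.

d = (-25, 0),  |d|² = 625;  R = 4+4 = 8,  c = 625−8² = 561
v_rel = (1, 12),  |v_rel|² = 145;  v_rel·d = (1)·(-25) + (12)·(0) = -25
145·t² + 50·t + 561 = 0  ⇒  m = (-25)² − 145·561 = -80720
m = -80720 < 0,  v_rel·d = -25 < 0  ⇒  outside

inside=no margin=-80720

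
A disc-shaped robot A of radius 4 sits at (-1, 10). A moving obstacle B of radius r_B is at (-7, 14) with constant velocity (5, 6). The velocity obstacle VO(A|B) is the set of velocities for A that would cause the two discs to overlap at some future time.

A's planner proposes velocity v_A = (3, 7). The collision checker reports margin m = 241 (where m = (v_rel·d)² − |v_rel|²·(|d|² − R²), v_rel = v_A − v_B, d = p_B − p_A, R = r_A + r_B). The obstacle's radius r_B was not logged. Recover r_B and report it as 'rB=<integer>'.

m = 241
d = (-6, 4);  v_rel = (-2, 1),  |v_rel|² = 5
v_rel×d = (-2)·(4) − (1)·(-6) = -2
since m = R²·5 − (-2)²:  R² = (4 + 241) / 5 = 49
R = √49 = 7  ⇒  r_B = 7 − 4 = 3

rB=3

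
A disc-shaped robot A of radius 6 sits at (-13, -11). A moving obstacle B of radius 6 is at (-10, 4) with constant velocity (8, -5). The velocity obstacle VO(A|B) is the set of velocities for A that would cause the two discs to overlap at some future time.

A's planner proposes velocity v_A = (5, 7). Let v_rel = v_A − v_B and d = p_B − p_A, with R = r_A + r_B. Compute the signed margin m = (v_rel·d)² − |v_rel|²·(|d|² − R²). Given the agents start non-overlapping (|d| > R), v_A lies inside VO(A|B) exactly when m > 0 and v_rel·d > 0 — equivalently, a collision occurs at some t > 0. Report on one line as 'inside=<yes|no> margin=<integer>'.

d = (3, 15),  |d|² = 234;  R = 6+6 = 12,  c = 234−12² = 90
v_rel = (-3, 12),  |v_rel|² = 153;  v_rel·d = (-3)·(3) + (12)·(15) = 171
153·t² − 342·t + 90 = 0  ⇒  m = 171² − 153·90 = 15471
m = 15471 > 0,  v_rel·d = 171 > 0  ⇒  inside

inside=yes margin=15471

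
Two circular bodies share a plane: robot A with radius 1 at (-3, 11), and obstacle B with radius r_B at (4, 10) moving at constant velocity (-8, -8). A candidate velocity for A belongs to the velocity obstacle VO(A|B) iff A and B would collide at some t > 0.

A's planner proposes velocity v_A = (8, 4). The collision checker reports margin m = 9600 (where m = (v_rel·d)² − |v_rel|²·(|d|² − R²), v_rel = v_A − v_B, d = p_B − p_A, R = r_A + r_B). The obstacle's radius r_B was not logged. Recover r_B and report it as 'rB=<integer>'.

m = 9600
d = (7, -1);  v_rel = (16, 12),  |v_rel|² = 400
v_rel×d = (16)·(-1) − (12)·(7) = -100
since m = R²·400 − (-100)²:  R² = (10000 + 9600) / 400 = 49
R = √49 = 7  ⇒  r_B = 7 − 1 = 6

rB=6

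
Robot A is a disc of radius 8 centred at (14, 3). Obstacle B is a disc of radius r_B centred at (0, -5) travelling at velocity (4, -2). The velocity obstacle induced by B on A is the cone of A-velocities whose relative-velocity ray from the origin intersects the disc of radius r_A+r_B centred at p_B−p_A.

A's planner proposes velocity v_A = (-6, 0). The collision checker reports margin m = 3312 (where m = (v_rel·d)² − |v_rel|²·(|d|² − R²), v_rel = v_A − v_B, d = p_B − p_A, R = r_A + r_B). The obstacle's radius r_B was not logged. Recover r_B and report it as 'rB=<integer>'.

m = 3312
d = (-14, -8);  v_rel = (-10, 2),  |v_rel|² = 104
v_rel×d = (-10)·(-8) − (2)·(-14) = 108
since m = R²·104 − 108²:  R² = (11664 + 3312) / 104 = 144
R = √144 = 12  ⇒  r_B = 12 − 8 = 4

rB=4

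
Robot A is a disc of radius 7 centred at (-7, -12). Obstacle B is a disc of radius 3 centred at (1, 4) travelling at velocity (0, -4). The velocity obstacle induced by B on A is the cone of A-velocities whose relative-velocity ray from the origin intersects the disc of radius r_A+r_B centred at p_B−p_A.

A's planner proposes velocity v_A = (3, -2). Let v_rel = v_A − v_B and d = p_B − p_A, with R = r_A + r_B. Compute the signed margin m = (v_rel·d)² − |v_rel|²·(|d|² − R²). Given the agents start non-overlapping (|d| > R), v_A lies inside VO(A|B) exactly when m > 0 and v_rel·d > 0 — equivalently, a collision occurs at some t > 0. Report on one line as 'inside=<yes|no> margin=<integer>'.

d = (8, 16),  |d|² = 320;  R = 7+3 = 10,  c = 320−10² = 220
v_rel = (3, 2),  |v_rel|² = 13;  v_rel·d = (3)·(8) + (2)·(16) = 56
13·t² − 112·t + 220 = 0  ⇒  m = 56² − 13·220 = 276
m = 276 > 0,  v_rel·d = 56 > 0  ⇒  inside

inside=yes margin=276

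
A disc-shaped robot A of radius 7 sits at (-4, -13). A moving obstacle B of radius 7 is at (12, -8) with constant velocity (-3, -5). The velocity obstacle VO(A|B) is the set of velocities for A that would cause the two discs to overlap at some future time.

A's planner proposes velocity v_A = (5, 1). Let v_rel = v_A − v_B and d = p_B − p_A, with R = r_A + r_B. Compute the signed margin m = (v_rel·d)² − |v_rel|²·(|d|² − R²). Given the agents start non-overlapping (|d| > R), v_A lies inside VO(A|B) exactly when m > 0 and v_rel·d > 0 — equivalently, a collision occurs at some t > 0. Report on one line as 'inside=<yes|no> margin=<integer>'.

d = (16, 5),  |d|² = 281;  R = 7+7 = 14,  c = 281−14² = 85
v_rel = (8, 6),  |v_rel|² = 100;  v_rel·d = (8)·(16) + (6)·(5) = 158
100·t² − 316·t + 85 = 0  ⇒  m = 158² − 100·85 = 16464
m = 16464 > 0,  v_rel·d = 158 > 0  ⇒  inside

inside=yes margin=16464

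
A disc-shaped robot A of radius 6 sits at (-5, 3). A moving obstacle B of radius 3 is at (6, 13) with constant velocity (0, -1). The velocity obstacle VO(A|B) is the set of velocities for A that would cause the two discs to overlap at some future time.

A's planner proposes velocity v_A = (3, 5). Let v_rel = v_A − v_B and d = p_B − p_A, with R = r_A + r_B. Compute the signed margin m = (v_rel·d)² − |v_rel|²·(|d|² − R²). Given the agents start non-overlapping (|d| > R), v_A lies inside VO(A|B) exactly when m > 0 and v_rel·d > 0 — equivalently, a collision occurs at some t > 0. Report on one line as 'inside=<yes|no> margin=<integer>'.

d = (11, 10),  |d|² = 221;  R = 6+3 = 9,  c = 221−9² = 140
v_rel = (3, 6),  |v_rel|² = 45;  v_rel·d = (3)·(11) + (6)·(10) = 93
45·t² − 186·t + 140 = 0  ⇒  m = 93² − 45·140 = 2349
m = 2349 > 0,  v_rel·d = 93 > 0  ⇒  inside

inside=yes margin=2349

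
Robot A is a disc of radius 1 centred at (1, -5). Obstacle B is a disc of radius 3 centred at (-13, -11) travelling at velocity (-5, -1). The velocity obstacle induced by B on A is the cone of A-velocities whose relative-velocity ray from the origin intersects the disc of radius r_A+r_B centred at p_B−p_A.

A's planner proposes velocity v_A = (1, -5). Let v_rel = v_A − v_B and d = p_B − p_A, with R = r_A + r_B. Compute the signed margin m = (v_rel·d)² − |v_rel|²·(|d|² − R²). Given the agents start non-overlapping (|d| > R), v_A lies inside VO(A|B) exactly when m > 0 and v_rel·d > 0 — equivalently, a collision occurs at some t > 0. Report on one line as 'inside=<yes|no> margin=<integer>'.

d = (-14, -6),  |d|² = 232;  R = 1+3 = 4,  c = 232−4² = 216
v_rel = (6, -4),  |v_rel|² = 52;  v_rel·d = (6)·(-14) + (-4)·(-6) = -60
52·t² + 120·t + 216 = 0  ⇒  m = (-60)² − 52·216 = -7632
m = -7632 < 0,  v_rel·d = -60 < 0  ⇒  outside

inside=no margin=-7632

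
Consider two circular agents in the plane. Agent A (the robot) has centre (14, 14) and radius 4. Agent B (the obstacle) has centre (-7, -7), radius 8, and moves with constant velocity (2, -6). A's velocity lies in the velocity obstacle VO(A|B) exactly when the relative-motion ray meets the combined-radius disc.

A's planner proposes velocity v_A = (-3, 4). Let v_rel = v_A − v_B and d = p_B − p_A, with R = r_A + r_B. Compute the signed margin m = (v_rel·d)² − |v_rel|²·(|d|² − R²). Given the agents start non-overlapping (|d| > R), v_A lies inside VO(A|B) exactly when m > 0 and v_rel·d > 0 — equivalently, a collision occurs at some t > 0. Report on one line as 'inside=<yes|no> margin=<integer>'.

d = (-21, -21),  |d|² = 882;  R = 4+8 = 12,  c = 882−12² = 738
v_rel = (-5, 10),  |v_rel|² = 125;  v_rel·d = (-5)·(-21) + (10)·(-21) = -105
125·t² + 210·t + 738 = 0  ⇒  m = (-105)² − 125·738 = -81225
m = -81225 < 0,  v_rel·d = -105 < 0  ⇒  outside

inside=no margin=-81225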